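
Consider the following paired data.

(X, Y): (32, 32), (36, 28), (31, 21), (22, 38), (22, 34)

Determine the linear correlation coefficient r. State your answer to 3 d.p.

n = 5, ΣX = 143, ΣY = 153, ΣX² = 4249, ΣY² = 4849, ΣXY = 4267
nΣXY − ΣXΣY = 21335 − 21879 = -544
nΣX² − (ΣX)² = 21245 − 20449 = 796; nΣY² − (ΣY)² = 24245 − 23409 = 836
r = -544 / √(796 × 836) = -544 / 815.7549 ≈ -0.667

-0.667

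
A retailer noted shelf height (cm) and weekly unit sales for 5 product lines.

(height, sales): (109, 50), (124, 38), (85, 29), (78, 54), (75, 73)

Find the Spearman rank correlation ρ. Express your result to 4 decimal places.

Rank height: 4, 5, 3, 2, 1
Rank sales: 3, 2, 1, 4, 5
d = rank(height) − rank(sales): 1, 3, 2, -2, -4; Σd² = 34
ρ = 1 − 6Σd² / [n(n²−1)] = 1 − 6×34 / (5×24) = 1 − 204/120 ≈ -0.7000

-0.7000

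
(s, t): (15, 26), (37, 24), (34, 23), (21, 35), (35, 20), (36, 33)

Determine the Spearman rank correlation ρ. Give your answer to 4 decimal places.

-0.2571

Rank s: 1, 6, 3, 2, 4, 5
Rank t: 4, 3, 2, 6, 1, 5
d = rank(s) − rank(t): -3, 3, 1, -4, 3, 0; Σd² = 44
ρ = 1 − 6Σd² / [n(n²−1)] = 1 − 6×44 / (6×35) = 1 − 264/210 ≈ -0.2571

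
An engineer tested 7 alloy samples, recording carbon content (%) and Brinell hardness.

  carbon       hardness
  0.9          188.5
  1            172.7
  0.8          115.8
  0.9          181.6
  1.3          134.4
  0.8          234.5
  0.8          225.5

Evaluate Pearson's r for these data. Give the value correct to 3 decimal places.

n = 7, Σx = 6.5, Σy = 1253, Σx² = 6.23, Σy² = 235649.6, Σxy = 1141.15
nΣxy − ΣxΣy = 7988.05 − 8144.5 = -156.45
nΣx² − (Σx)² = 43.61 − 42.25 = 1.36; nΣy² − (Σy)² = 1649547.2 − 1570009 = 79538.2
r = -156.45 / √(1.36 × 79538.2) = -156.45 / 328.8950 ≈ -0.476

-0.476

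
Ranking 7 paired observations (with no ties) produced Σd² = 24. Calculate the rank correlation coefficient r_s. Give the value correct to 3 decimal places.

ρ = 1 − 6Σd² / [n(n²−1)] = 1 − 6×24 / (7×48)
  = 1 − 144/336 = 1 − 0.4286 ≈ 0.571

0.571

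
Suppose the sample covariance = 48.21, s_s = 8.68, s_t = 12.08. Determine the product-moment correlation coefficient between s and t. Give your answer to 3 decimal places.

0.460

r = Cov(s,t) / (s_s · s_t) = 48.21 / (8.68 × 12.08)
  = 48.21 / 104.8544 ≈ 0.460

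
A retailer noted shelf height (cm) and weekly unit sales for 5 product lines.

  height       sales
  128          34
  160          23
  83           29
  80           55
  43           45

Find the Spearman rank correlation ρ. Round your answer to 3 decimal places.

-0.800

Rank height: 4, 5, 3, 2, 1
Rank sales: 3, 1, 2, 5, 4
d = rank(height) − rank(sales): 1, 4, 1, -3, -3; Σd² = 36
ρ = 1 − 6Σd² / [n(n²−1)] = 1 − 6×36 / (5×24) = 1 − 216/120 ≈ -0.800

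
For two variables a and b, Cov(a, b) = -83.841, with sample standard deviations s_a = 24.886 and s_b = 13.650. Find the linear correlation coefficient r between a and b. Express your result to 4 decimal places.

r = Cov(a,b) / (s_a · s_b) = -83.841 / (24.886 × 13.650)
  = -83.841 / 339.6939 ≈ -0.2468

-0.2468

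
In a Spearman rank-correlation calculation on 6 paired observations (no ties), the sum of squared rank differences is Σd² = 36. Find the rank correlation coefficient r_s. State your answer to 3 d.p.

-0.029

ρ = 1 − 6Σd² / [n(n²−1)] = 1 − 6×36 / (6×35)
  = 1 − 216/210 = 1 − 1.0286 ≈ -0.029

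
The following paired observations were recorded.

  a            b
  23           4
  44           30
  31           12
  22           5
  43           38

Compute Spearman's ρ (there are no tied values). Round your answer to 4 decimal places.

0.8000

Rank a: 2, 5, 3, 1, 4
Rank b: 1, 4, 3, 2, 5
d = rank(a) − rank(b): 1, 1, 0, -1, -1; Σd² = 4
ρ = 1 − 6Σd² / [n(n²−1)] = 1 − 6×4 / (5×24) = 1 − 24/120 ≈ 0.8000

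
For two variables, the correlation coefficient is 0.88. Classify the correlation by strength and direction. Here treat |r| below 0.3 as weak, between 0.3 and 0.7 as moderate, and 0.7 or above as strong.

strong positive

r = 0.88 > 0 so the relationship is positive.
|r| = 0.88, which falls in the strong range.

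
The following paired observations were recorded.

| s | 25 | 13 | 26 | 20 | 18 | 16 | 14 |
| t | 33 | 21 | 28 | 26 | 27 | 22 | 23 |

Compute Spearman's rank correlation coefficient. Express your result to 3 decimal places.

0.893

Rank s: 6, 1, 7, 5, 4, 3, 2
Rank t: 7, 1, 6, 4, 5, 2, 3
d = rank(s) − rank(t): -1, 0, 1, 1, -1, 1, -1; Σd² = 6
ρ = 1 − 6Σd² / [n(n²−1)] = 1 − 6×6 / (7×48) = 1 − 36/336 ≈ 0.893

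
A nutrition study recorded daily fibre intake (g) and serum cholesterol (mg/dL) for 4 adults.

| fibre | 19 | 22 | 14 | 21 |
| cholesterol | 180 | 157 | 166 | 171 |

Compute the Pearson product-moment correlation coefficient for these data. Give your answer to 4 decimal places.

-0.1657

n = 4, Σx = 76, Σy = 674, Σx² = 1482, Σy² = 113846, Σxy = 12789
nΣxy − ΣxΣy = 51156 − 51224 = -68
nΣx² − (Σx)² = 5928 − 5776 = 152; nΣy² − (Σy)² = 455384 − 454276 = 1108
r = -68 / √(152 × 1108) = -68 / 410.3852 ≈ -0.1657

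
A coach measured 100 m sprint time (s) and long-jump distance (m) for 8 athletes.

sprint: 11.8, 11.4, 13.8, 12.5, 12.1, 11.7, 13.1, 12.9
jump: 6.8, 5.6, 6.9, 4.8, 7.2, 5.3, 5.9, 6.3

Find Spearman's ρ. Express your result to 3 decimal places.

0.333

Rank sprint: 3, 1, 8, 5, 4, 2, 7, 6
Rank jump: 6, 3, 7, 1, 8, 2, 4, 5
d = rank(sprint) − rank(jump): -3, -2, 1, 4, -4, 0, 3, 1; Σd² = 56
ρ = 1 − 6Σd² / [n(n²−1)] = 1 − 6×56 / (8×63) = 1 − 336/504 ≈ 0.333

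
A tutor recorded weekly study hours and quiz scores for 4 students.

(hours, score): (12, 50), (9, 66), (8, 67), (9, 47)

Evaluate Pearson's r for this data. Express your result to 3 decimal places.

-0.588

n = 4, Σx = 38, Σy = 230, Σx² = 370, Σy² = 13554, Σxy = 2153
nΣxy − ΣxΣy = 8612 − 8740 = -128
nΣx² − (Σx)² = 1480 − 1444 = 36; nΣy² − (Σy)² = 54216 − 52900 = 1316
r = -128 / √(36 × 1316) = -128 / 217.6603 ≈ -0.588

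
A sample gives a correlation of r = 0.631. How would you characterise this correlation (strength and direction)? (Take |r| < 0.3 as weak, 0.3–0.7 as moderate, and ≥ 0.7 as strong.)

r = 0.631 > 0 so the relationship is positive.
|r| = 0.631, which falls in the moderate range.

moderate positive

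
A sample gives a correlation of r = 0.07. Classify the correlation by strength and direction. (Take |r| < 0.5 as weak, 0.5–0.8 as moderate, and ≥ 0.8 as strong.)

r = 0.07 > 0 so the relationship is positive.
|r| = 0.07, which falls in the weak range.

weak positive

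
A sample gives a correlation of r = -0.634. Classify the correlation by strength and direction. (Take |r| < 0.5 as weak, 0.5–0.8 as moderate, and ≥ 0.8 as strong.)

r = -0.634 < 0 so the relationship is negative.
|r| = 0.634, which falls in the moderate range.

moderate negative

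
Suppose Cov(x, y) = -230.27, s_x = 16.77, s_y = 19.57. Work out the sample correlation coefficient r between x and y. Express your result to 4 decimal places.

-0.7016

r = Cov(x,y) / (s_x · s_y) = -230.27 / (16.77 × 19.57)
  = -230.27 / 328.1889 ≈ -0.7016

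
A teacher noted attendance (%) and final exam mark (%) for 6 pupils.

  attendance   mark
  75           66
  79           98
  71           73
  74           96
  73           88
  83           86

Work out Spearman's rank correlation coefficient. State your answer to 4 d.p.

0.2000

Rank attendance: 4, 5, 1, 3, 2, 6
Rank mark: 1, 6, 2, 5, 4, 3
d = rank(attendance) − rank(mark): 3, -1, -1, -2, -2, 3; Σd² = 28
ρ = 1 − 6Σd² / [n(n²−1)] = 1 − 6×28 / (6×35) = 1 − 168/210 ≈ 0.2000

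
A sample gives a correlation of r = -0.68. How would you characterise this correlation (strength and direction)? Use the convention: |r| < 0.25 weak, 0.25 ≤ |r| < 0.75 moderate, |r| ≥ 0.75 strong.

r = -0.68 < 0 so the relationship is negative.
|r| = 0.68, which falls in the moderate range.

moderate negative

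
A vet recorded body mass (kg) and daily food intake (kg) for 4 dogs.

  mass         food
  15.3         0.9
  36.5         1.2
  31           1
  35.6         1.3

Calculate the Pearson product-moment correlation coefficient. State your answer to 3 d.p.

0.856

n = 4, Σx = 118.4, Σy = 4.4, Σx² = 3794.7, Σy² = 4.94, Σxy = 134.85
nΣxy − ΣxΣy = 539.4 − 520.96 = 18.44
nΣx² − (Σx)² = 15178.8 − 14018.56 = 1160.24; nΣy² − (Σy)² = 19.76 − 19.36 = 0.4
r = 18.44 / √(1160.24 × 0.4) = 18.44 / 21.5429 ≈ 0.856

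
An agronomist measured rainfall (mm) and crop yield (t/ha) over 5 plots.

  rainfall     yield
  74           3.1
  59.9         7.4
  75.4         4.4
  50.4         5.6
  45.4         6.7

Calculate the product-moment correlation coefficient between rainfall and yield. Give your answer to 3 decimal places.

-0.734

n = 5, Σx = 305.1, Σy = 27.2, Σx² = 19350.49, Σy² = 159.98, Σxy = 1590.84
nΣxy − ΣxΣy = 7954.2 − 8298.72 = -344.52
nΣx² − (Σx)² = 96752.45 − 93086.01 = 3666.44; nΣy² − (Σy)² = 799.9 − 739.84 = 60.06
r = -344.52 / √(3666.44 × 60.06) = -344.52 / 469.2615 ≈ -0.734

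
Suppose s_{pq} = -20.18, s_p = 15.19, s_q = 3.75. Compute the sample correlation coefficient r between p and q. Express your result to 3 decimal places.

-0.354

r = Cov(p,q) / (s_p · s_q) = -20.18 / (15.19 × 3.75)
  = -20.18 / 56.9625 ≈ -0.354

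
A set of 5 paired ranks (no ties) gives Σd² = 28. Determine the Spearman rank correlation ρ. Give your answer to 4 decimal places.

-0.4000

ρ = 1 − 6Σd² / [n(n²−1)] = 1 − 6×28 / (5×24)
  = 1 − 168/120 = 1 − 1.40000 ≈ -0.4000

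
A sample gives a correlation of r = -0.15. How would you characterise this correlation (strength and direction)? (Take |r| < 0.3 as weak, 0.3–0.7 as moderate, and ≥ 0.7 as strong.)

weak negative

r = -0.15 < 0 so the relationship is negative.
|r| = 0.15, which falls in the weak range.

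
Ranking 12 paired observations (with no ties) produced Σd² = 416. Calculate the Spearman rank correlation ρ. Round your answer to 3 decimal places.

-0.455

ρ = 1 − 6Σd² / [n(n²−1)] = 1 − 6×416 / (12×143)
  = 1 − 2496/1716 = 1 − 1.4545 ≈ -0.455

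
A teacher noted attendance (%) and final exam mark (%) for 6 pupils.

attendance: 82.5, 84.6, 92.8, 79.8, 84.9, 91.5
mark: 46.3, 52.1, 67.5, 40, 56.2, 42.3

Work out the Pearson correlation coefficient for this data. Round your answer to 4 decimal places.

0.5451

n = 6, Σx = 516.1, Σy = 304.4, Σx² = 44523.55, Σy² = 15962.08, Σxy = 26325.24
nΣxy − ΣxΣy = 157951.44 − 157100.84 = 850.6
nΣx² − (Σx)² = 267141.3 − 266359.21 = 782.09; nΣy² − (Σy)² = 95772.48 − 92659.36 = 3113.12
r = 850.6 / √(782.09 × 3113.12) = 850.6 / 1560.3653 ≈ 0.5451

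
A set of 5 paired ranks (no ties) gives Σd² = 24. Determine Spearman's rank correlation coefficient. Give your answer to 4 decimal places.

-0.2000

ρ = 1 − 6Σd² / [n(n²−1)] = 1 − 6×24 / (5×24)
  = 1 − 144/120 = 1 − 1.20000 ≈ -0.2000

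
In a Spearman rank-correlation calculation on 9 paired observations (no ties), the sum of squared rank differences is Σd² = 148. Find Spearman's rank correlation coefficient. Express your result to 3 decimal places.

-0.233

ρ = 1 − 6Σd² / [n(n²−1)] = 1 − 6×148 / (9×80)
  = 1 − 888/720 = 1 − 1.2333 ≈ -0.233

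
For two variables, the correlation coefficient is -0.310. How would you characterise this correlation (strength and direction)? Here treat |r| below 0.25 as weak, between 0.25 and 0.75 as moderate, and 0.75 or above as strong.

moderate negative

r = -0.310 < 0 so the relationship is negative.
|r| = 0.310, which falls in the moderate range.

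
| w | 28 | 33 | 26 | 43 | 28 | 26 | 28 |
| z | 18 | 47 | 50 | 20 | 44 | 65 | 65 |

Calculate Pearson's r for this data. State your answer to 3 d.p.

n = 7, Σw = 212, Σz = 309, Σw² = 6642, Σz² = 15819, Σwz = 8957
nΣwz − ΣwΣz = 62699 − 65508 = -2809
nΣw² − (Σw)² = 46494 − 44944 = 1550; nΣz² − (Σz)² = 110733 − 95481 = 15252
r = -2809 / √(1550 × 15252) = -2809 / 4862.1600 ≈ -0.578

-0.578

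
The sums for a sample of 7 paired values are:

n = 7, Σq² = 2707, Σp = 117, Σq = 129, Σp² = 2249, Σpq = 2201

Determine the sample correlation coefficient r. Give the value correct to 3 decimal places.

0.144

r = (nΣpq − ΣpΣq) / √[(nΣp² − (Σp)²)(nΣq² − (Σq)²)]
Numerator: 7×2201 − 117×129 = 314
Denominator: √[(15743 − 13689)(18949 − 16641)] = √[2054 × 2308] = 2177.2992
r = 314 / 2177.2992 ≈ 0.144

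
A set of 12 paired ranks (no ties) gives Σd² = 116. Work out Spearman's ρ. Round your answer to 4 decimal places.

ρ = 1 − 6Σd² / [n(n²−1)] = 1 − 6×116 / (12×143)
  = 1 − 696/1716 = 1 − 0.40559 ≈ 0.5944

0.5944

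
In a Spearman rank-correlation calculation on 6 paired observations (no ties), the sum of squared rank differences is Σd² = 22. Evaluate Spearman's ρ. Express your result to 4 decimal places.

0.3714

ρ = 1 − 6Σd² / [n(n²−1)] = 1 − 6×22 / (6×35)
  = 1 − 132/210 = 1 − 0.62857 ≈ 0.3714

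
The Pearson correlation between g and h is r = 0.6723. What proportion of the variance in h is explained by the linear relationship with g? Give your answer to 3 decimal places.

r² = (0.6723)² = 0.452

0.452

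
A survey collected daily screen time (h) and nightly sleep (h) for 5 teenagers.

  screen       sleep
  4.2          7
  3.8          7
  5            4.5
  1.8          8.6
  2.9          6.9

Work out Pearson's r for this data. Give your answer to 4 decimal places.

-0.8805

n = 5, Σx = 17.7, Σy = 34, Σx² = 68.73, Σy² = 239.82, Σxy = 113.99
nΣxy − ΣxΣy = 569.95 − 601.8 = -31.85
nΣx² − (Σx)² = 343.65 − 313.29 = 30.36; nΣy² − (Σy)² = 1199.1 − 1156 = 43.1
r = -31.85 / √(30.36 × 43.1) = -31.85 / 36.1734 ≈ -0.8805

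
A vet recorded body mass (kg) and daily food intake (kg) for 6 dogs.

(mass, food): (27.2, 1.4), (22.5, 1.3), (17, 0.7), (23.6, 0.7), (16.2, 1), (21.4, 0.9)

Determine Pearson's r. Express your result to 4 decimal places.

0.5379

n = 6, Σx = 127.9, Σy = 6, Σx² = 2812.45, Σy² = 6.44, Σxy = 131.21
nΣxy − ΣxΣy = 787.26 − 767.4 = 19.86
nΣx² − (Σx)² = 16874.7 − 16358.41 = 516.29; nΣy² − (Σy)² = 38.64 − 36 = 2.64
r = 19.86 / √(516.29 × 2.64) = 19.86 / 36.9189 ≈ 0.5379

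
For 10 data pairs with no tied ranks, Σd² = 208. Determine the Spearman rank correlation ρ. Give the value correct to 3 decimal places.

-0.261

ρ = 1 − 6Σd² / [n(n²−1)] = 1 − 6×208 / (10×99)
  = 1 − 1248/990 = 1 − 1.2606 ≈ -0.261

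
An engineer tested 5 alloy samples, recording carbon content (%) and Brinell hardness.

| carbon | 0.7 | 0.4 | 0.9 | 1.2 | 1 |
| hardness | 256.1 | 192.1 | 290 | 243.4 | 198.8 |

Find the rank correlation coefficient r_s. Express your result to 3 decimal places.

0.200

Rank carbon: 2, 1, 3, 5, 4
Rank hardness: 4, 1, 5, 3, 2
d = rank(carbon) − rank(hardness): -2, 0, -2, 2, 2; Σd² = 16
ρ = 1 − 6Σd² / [n(n²−1)] = 1 − 6×16 / (5×24) = 1 − 96/120 ≈ 0.200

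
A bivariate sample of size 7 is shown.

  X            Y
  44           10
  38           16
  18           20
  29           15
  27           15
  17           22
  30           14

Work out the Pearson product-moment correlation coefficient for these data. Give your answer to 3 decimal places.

n = 7, ΣX = 203, ΣY = 112, ΣX² = 6463, ΣY² = 1886, ΣXY = 3042
nΣXY − ΣXΣY = 21294 − 22736 = -1442
nΣX² − (ΣX)² = 45241 − 41209 = 4032; nΣY² − (ΣY)² = 13202 − 12544 = 658
r = -1442 / √(4032 × 658) = -1442 / 1628.8204 ≈ -0.885

-0.885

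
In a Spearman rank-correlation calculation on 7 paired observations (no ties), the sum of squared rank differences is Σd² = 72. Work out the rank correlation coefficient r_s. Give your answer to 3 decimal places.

ρ = 1 − 6Σd² / [n(n²−1)] = 1 − 6×72 / (7×48)
  = 1 − 432/336 = 1 − 1.2857 ≈ -0.286

-0.286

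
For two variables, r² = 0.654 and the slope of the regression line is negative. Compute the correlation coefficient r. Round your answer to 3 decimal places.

|r| = √0.654 = 0.809
The association is negative, so r = −0.809.

-0.809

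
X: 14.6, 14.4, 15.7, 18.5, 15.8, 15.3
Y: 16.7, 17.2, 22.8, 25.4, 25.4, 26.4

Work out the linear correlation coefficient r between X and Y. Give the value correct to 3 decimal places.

n = 6, ΣX = 94.3, ΣY = 133.9, ΣX² = 1492.99, ΣY² = 3081.85, ΣXY = 2124.6
nΣXY − ΣXΣY = 12747.6 − 12626.77 = 120.83
nΣX² − (ΣX)² = 8957.94 − 8892.49 = 65.45; nΣY² − (ΣY)² = 18491.1 − 17929.21 = 561.89
r = 120.83 / √(65.45 × 561.89) = 120.83 / 191.7699 ≈ 0.630

0.630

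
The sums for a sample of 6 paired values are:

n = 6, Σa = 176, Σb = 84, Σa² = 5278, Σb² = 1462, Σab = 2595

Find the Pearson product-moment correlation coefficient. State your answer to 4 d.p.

0.7213

r = (nΣab − ΣaΣb) / √[(nΣa² − (Σa)²)(nΣb² − (Σb)²)]
Numerator: 6×2595 − 176×84 = 786
Denominator: √[(31668 − 30976)(8772 − 7056)] = √[692 × 1716] = 1089.7119
r = 786 / 1089.7119 ≈ 0.7213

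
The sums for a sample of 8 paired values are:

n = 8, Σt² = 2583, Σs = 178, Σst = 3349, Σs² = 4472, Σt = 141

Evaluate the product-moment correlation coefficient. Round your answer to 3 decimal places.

r = (nΣst − ΣsΣt) / √[(nΣs² − (Σs)²)(nΣt² − (Σt)²)]
Numerator: 8×3349 − 178×141 = 1694
Denominator: √[(35776 − 31684)(20664 − 19881)] = √[4092 × 783] = 1789.9821
r = 1694 / 1789.9821 ≈ 0.946

0.946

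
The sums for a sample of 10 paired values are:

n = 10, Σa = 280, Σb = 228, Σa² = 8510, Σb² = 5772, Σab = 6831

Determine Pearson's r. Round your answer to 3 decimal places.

r = (nΣab − ΣaΣb) / √[(nΣa² − (Σa)²)(nΣb² − (Σb)²)]
Numerator: 10×6831 − 280×228 = 4470
Denominator: √[(85100 − 78400)(57720 − 51984)] = √[6700 × 5736] = 6199.2903
r = 4470 / 6199.2903 ≈ 0.721

0.721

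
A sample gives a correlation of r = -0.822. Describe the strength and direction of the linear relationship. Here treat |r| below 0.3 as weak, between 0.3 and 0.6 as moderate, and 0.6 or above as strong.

r = -0.822 < 0 so the relationship is negative.
|r| = 0.822, which falls in the strong range.

strong negative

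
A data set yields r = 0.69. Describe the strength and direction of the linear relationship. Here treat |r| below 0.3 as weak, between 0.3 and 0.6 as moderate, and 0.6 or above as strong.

strong positive

r = 0.69 > 0 so the relationship is positive.
|r| = 0.69, which falls in the strong range.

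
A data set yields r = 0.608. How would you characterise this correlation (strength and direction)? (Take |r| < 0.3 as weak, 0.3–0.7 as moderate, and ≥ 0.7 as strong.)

r = 0.608 > 0 so the relationship is positive.
|r| = 0.608, which falls in the moderate range.

moderate positive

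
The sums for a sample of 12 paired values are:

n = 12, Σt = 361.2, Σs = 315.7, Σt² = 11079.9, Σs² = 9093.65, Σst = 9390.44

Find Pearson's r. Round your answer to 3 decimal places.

-0.277

r = (nΣst − ΣsΣt) / √[(nΣs² − (Σs)²)(nΣt² − (Σt)²)]
Numerator: 12×9390.44 − 315.7×361.2 = -1345.56
Denominator: √[(109123.8 − 99666.49)(132958.8 − 130465.44)] = √[9457.31 × 2493.36] = 4855.9735
r = -1345.56 / 4855.9735 ≈ -0.277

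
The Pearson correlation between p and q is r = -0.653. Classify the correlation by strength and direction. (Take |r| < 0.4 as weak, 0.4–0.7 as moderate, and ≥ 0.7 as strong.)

moderate negative

r = -0.653 < 0 so the relationship is negative.
|r| = 0.653, which falls in the moderate range.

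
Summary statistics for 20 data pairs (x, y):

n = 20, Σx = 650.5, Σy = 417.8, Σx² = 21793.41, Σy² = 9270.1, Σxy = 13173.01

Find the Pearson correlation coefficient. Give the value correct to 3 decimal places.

r = (nΣxy − ΣxΣy) / √[(nΣx² − (Σx)²)(nΣy² − (Σy)²)]
Numerator: 20×13173.01 − 650.5×417.8 = -8318.7
Denominator: √[(435868.2 − 423150.25)(185402 − 174556.84)] = √[12717.95 × 10845.16] = 11744.2838
r = -8318.7 / 11744.2838 ≈ -0.708

-0.708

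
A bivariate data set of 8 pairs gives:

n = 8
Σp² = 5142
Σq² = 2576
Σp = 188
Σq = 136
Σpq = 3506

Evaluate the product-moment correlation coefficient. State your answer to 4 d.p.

0.7091

r = (nΣpq − ΣpΣq) / √[(nΣp² − (Σp)²)(nΣq² − (Σq)²)]
Numerator: 8×3506 − 188×136 = 2480
Denominator: √[(41136 − 35344)(20608 − 18496)] = √[5792 × 2112] = 3497.5283
r = 2480 / 3497.5283 ≈ 0.7091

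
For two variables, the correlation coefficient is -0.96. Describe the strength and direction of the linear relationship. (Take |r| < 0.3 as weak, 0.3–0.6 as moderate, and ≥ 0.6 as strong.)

strong negative

r = -0.96 < 0 so the relationship is negative.
|r| = 0.96, which falls in the strong range.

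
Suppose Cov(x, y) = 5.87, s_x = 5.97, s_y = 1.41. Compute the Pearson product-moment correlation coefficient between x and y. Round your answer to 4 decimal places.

0.6973

r = Cov(x,y) / (s_x · s_y) = 5.87 / (5.97 × 1.41)
  = 5.87 / 8.4177 ≈ 0.6973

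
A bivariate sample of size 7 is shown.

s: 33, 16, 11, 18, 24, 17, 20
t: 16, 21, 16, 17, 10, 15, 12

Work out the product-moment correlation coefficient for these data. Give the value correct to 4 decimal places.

n = 7, Σs = 139, Σt = 107, Σs² = 3055, Σt² = 1711, Σst = 2081
nΣst − ΣsΣt = 14567 − 14873 = -306
nΣs² − (Σs)² = 21385 − 19321 = 2064; nΣt² − (Σt)² = 11977 − 11449 = 528
r = -306 / √(2064 × 528) = -306 / 1043.9310 ≈ -0.2931

-0.2931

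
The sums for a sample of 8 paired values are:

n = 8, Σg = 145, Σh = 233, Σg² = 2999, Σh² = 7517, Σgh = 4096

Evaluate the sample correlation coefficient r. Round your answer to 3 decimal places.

-0.244

r = (nΣgh − ΣgΣh) / √[(nΣg² − (Σg)²)(nΣh² − (Σh)²)]
Numerator: 8×4096 − 145×233 = -1017
Denominator: √[(23992 − 21025)(60136 − 54289)] = √[2967 × 5847] = 4165.0989
r = -1017 / 4165.0989 ≈ -0.244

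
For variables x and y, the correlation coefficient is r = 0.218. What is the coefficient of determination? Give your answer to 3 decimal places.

r² = (0.218)² = 0.048

0.048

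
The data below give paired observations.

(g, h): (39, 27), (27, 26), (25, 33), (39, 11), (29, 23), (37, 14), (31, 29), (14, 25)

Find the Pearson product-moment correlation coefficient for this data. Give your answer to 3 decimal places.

-0.499

n = 8, Σg = 241, Σh = 188, Σg² = 7763, Σh² = 4806, Σgh = 5443
nΣgh − ΣgΣh = 43544 − 45308 = -1764
nΣg² − (Σg)² = 62104 − 58081 = 4023; nΣh² − (Σh)² = 38448 − 35344 = 3104
r = -1764 / √(4023 × 3104) = -1764 / 3533.7504 ≈ -0.499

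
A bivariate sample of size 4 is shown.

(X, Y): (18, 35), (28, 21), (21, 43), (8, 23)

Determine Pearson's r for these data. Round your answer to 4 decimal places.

n = 4, ΣX = 75, ΣY = 122, ΣX² = 1613, ΣY² = 4044, ΣXY = 2305
nΣXY − ΣXΣY = 9220 − 9150 = 70
nΣX² − (ΣX)² = 6452 − 5625 = 827; nΣY² − (ΣY)² = 16176 − 14884 = 1292
r = 70 / √(827 × 1292) = 70 / 1033.6750 ≈ 0.0677

0.0677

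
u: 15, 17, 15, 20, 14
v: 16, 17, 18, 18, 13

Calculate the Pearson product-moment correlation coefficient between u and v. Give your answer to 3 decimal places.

0.636

n = 5, Σu = 81, Σv = 82, Σu² = 1335, Σv² = 1362, Σuv = 1341
nΣuv − ΣuΣv = 6705 − 6642 = 63
nΣu² − (Σu)² = 6675 − 6561 = 114; nΣv² − (Σv)² = 6810 − 6724 = 86
r = 63 / √(114 × 86) = 63 / 99.0152 ≈ 0.636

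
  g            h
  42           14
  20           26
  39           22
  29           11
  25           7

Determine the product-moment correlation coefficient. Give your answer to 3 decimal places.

n = 5, Σg = 155, Σh = 80, Σg² = 5151, Σh² = 1526, Σgh = 2460
nΣgh − ΣgΣh = 12300 − 12400 = -100
nΣg² − (Σg)² = 25755 − 24025 = 1730; nΣh² − (Σh)² = 7630 − 6400 = 1230
r = -100 / √(1730 × 1230) = -100 / 1458.7323 ≈ -0.069

-0.069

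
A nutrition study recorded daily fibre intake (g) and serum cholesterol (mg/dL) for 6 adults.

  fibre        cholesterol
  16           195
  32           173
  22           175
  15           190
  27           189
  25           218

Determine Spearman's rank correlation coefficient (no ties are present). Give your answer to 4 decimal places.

Rank fibre: 2, 6, 3, 1, 5, 4
Rank cholesterol: 5, 1, 2, 4, 3, 6
d = rank(fibre) − rank(cholesterol): -3, 5, 1, -3, 2, -2; Σd² = 52
ρ = 1 − 6Σd² / [n(n²−1)] = 1 − 6×52 / (6×35) = 1 − 312/210 ≈ -0.4857

-0.4857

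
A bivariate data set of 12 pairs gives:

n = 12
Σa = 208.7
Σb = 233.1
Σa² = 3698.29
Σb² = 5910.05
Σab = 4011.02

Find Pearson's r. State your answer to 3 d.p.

-0.140

r = (nΣab − ΣaΣb) / √[(nΣa² − (Σa)²)(nΣb² − (Σb)²)]
Numerator: 12×4011.02 − 208.7×233.1 = -515.73
Denominator: √[(44379.48 − 43555.69)(70920.6 − 54335.61)] = √[823.79 × 16584.99] = 3696.2885
r = -515.73 / 3696.2885 ≈ -0.140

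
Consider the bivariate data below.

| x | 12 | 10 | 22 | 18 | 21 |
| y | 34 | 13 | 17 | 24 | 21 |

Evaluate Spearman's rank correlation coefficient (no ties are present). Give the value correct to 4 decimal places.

0.0000

Rank x: 2, 1, 5, 3, 4
Rank y: 5, 1, 2, 4, 3
d = rank(x) − rank(y): -3, 0, 3, -1, 1; Σd² = 20
ρ = 1 − 6Σd² / [n(n²−1)] = 1 − 6×20 / (5×24) = 1 − 120/120 ≈ 0.0000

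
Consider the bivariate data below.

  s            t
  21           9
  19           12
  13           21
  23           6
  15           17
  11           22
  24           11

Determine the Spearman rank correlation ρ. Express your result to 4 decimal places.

Rank s: 5, 4, 2, 6, 3, 1, 7
Rank t: 2, 4, 6, 1, 5, 7, 3
d = rank(s) − rank(t): 3, 0, -4, 5, -2, -6, 4; Σd² = 106
ρ = 1 − 6Σd² / [n(n²−1)] = 1 − 6×106 / (7×48) = 1 − 636/336 ≈ -0.8929

-0.8929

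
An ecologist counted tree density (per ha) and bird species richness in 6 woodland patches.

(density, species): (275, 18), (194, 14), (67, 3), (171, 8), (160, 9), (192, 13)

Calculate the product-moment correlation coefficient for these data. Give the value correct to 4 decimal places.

n = 6, Σx = 1059, Σy = 65, Σx² = 209455, Σy² = 843, Σxy = 13171
nΣxy − ΣxΣy = 79026 − 68835 = 10191
nΣx² − (Σx)² = 1256730 − 1121481 = 135249; nΣy² − (Σy)² = 5058 − 4225 = 833
r = 10191 / √(135249 × 833) = 10191 / 10614.2554 ≈ 0.9601

0.9601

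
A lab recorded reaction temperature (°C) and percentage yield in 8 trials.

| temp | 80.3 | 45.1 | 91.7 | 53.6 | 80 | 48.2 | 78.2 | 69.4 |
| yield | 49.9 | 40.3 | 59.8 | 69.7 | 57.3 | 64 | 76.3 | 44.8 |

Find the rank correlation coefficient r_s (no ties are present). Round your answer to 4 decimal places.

0.1190

Rank temp: 7, 1, 8, 3, 6, 2, 5, 4
Rank yield: 3, 1, 5, 7, 4, 6, 8, 2
d = rank(temp) − rank(yield): 4, 0, 3, -4, 2, -4, -3, 2; Σd² = 74
ρ = 1 − 6Σd² / [n(n²−1)] = 1 − 6×74 / (8×63) = 1 − 444/504 ≈ 0.1190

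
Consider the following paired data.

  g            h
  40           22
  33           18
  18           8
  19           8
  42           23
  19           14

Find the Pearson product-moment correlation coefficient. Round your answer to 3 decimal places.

0.949

n = 6, Σg = 171, Σh = 93, Σg² = 5499, Σh² = 1661, Σgh = 3002
nΣgh − ΣgΣh = 18012 − 15903 = 2109
nΣg² − (Σg)² = 32994 − 29241 = 3753; nΣh² − (Σh)² = 9966 − 8649 = 1317
r = 2109 / √(3753 × 1317) = 2109 / 2223.2186 ≈ 0.949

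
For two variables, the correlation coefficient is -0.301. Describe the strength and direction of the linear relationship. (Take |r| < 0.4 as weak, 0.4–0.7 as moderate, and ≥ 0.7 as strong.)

weak negative

r = -0.301 < 0 so the relationship is negative.
|r| = 0.301, which falls in the weak range.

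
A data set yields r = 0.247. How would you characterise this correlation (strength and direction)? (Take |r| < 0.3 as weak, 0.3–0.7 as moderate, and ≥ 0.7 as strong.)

weak positive

r = 0.247 > 0 so the relationship is positive.
|r| = 0.247, which falls in the weak range.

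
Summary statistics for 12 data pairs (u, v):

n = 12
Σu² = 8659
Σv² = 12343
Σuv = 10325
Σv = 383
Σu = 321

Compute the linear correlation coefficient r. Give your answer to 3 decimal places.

r = (nΣuv − ΣuΣv) / √[(nΣu² − (Σu)²)(nΣv² − (Σv)²)]
Numerator: 12×10325 − 321×383 = 957
Denominator: √[(103908 − 103041)(148116 − 146689)] = √[867 × 1427] = 1112.2990
r = 957 / 1112.2990 ≈ 0.860

0.860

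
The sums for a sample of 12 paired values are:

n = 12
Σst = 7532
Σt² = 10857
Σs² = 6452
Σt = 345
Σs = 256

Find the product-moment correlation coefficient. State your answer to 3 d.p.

r = (nΣst − ΣsΣt) / √[(nΣs² − (Σs)²)(nΣt² − (Σt)²)]
Numerator: 12×7532 − 256×345 = 2064
Denominator: √[(77424 − 65536)(130284 − 119025)] = √[11888 × 11259] = 11569.2261
r = 2064 / 11569.2261 ≈ 0.178

0.178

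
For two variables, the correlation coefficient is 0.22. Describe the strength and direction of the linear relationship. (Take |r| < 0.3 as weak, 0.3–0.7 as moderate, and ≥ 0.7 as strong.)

r = 0.22 > 0 so the relationship is positive.
|r| = 0.22, which falls in the weak range.

weak positive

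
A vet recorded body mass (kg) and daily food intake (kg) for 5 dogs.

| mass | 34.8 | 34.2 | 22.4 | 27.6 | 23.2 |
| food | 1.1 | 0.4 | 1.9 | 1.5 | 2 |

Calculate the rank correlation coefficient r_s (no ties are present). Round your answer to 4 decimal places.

-0.8000

Rank mass: 5, 4, 1, 3, 2
Rank food: 2, 1, 4, 3, 5
d = rank(mass) − rank(food): 3, 3, -3, 0, -3; Σd² = 36
ρ = 1 − 6Σd² / [n(n²−1)] = 1 − 6×36 / (5×24) = 1 − 216/120 ≈ -0.8000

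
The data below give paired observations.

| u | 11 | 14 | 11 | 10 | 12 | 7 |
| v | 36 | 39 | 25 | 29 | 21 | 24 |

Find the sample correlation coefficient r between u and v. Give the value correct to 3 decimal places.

0.509

n = 6, Σu = 65, Σv = 174, Σu² = 731, Σv² = 5300, Σuv = 1927
nΣuv − ΣuΣv = 11562 − 11310 = 252
nΣu² − (Σu)² = 4386 − 4225 = 161; nΣv² − (Σv)² = 31800 − 30276 = 1524
r = 252 / √(161 × 1524) = 252 / 495.3423 ≈ 0.509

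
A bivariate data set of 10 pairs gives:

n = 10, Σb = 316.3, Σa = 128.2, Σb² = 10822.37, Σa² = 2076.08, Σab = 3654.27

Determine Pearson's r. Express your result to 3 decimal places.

-0.674

r = (nΣab − ΣaΣb) / √[(nΣa² − (Σa)²)(nΣb² − (Σb)²)]
Numerator: 10×3654.27 − 128.2×316.3 = -4006.96
Denominator: √[(20760.8 − 16435.24)(108223.7 − 100045.69)] = √[4325.56 × 8178.01] = 5947.6443
r = -4006.96 / 5947.6443 ≈ -0.674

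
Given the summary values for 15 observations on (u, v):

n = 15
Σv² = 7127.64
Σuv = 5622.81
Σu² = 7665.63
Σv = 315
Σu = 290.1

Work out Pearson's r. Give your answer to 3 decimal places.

r = (nΣuv − ΣuΣv) / √[(nΣu² − (Σu)²)(nΣv² − (Σv)²)]
Numerator: 15×5622.81 − 290.1×315 = -7039.35
Denominator: √[(114984.45 − 84158.01)(106914.6 − 99225)] = √[30826.44 × 7689.6] = 15396.2006
r = -7039.35 / 15396.2006 ≈ -0.457

-0.457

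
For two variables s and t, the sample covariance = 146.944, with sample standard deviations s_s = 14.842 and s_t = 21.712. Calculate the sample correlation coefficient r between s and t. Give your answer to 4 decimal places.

0.4560

r = Cov(s,t) / (s_s · s_t) = 146.944 / (14.842 × 21.712)
  = 146.944 / 322.2495 ≈ 0.4560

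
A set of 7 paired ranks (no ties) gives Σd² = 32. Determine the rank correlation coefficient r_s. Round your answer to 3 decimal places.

ρ = 1 − 6Σd² / [n(n²−1)] = 1 − 6×32 / (7×48)
  = 1 − 192/336 = 1 − 0.5714 ≈ 0.429

0.429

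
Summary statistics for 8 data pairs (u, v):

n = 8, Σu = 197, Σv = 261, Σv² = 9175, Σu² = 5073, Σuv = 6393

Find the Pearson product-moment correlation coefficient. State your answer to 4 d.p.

-0.0892

r = (nΣuv − ΣuΣv) / √[(nΣu² − (Σu)²)(nΣv² − (Σv)²)]
Numerator: 8×6393 − 197×261 = -273
Denominator: √[(40584 − 38809)(73400 − 68121)] = √[1775 × 5279] = 3061.0823
r = -273 / 3061.0823 ≈ -0.0892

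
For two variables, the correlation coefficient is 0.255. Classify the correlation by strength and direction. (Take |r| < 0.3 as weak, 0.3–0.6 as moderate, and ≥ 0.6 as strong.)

r = 0.255 > 0 so the relationship is positive.
|r| = 0.255, which falls in the weak range.

weak positive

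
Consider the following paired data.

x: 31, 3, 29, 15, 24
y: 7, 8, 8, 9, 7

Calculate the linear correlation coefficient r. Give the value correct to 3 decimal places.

n = 5, Σx = 102, Σy = 39, Σx² = 2612, Σy² = 307, Σxy = 776
nΣxy − ΣxΣy = 3880 − 3978 = -98
nΣx² − (Σx)² = 13060 − 10404 = 2656; nΣy² − (Σy)² = 1535 − 1521 = 14
r = -98 / √(2656 × 14) = -98 / 192.8315 ≈ -0.508

-0.508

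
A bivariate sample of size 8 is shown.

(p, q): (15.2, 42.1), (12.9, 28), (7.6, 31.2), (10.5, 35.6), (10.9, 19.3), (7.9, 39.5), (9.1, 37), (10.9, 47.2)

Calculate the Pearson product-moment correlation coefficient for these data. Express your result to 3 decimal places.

0.075

n = 8, Σp = 85, Σq = 279.9, Σp² = 948.3, Σq² = 10326.79, Σpq = 2985.64
nΣpq − ΣpΣq = 23885.12 − 23791.5 = 93.62
nΣp² − (Σp)² = 7586.4 − 7225 = 361.4; nΣq² − (Σq)² = 82614.32 − 78344.01 = 4270.31
r = 93.62 / √(361.4 × 4270.31) = 93.62 / 1242.2922 ≈ 0.075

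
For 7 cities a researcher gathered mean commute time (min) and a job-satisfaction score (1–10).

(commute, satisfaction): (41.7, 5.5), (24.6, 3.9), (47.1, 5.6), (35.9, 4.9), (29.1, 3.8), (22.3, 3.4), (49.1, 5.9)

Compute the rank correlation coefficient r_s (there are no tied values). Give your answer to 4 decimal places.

0.9643

Rank commute: 5, 2, 6, 4, 3, 1, 7
Rank satisfaction: 5, 3, 6, 4, 2, 1, 7
d = rank(commute) − rank(satisfaction): 0, -1, 0, 0, 1, 0, 0; Σd² = 2
ρ = 1 − 6Σd² / [n(n²−1)] = 1 − 6×2 / (7×48) = 1 − 12/336 ≈ 0.9643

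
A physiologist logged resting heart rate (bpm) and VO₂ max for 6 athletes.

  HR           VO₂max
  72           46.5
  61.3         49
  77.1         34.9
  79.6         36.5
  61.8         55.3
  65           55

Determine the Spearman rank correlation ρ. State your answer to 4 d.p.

-0.7714

Rank HR: 4, 1, 5, 6, 2, 3
Rank VO₂max: 3, 4, 1, 2, 6, 5
d = rank(HR) − rank(VO₂max): 1, -3, 4, 4, -4, -2; Σd² = 62
ρ = 1 − 6Σd² / [n(n²−1)] = 1 − 6×62 / (6×35) = 1 − 372/210 ≈ -0.7714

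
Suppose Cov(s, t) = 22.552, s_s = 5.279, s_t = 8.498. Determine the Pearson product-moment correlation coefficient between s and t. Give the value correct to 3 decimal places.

r = Cov(s,t) / (s_s · s_t) = 22.552 / (5.279 × 8.498)
  = 22.552 / 44.8609 ≈ 0.503

0.503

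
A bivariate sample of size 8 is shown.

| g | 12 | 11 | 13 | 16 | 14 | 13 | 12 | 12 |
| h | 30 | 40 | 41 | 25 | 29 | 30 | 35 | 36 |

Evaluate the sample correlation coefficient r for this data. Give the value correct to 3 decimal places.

n = 8, Σg = 103, Σh = 266, Σg² = 1343, Σh² = 9068, Σgh = 3381
nΣgh − ΣgΣh = 27048 − 27398 = -350
nΣg² − (Σg)² = 10744 − 10609 = 135; nΣh² − (Σh)² = 72544 − 70756 = 1788
r = -350 / √(135 × 1788) = -350 / 491.3044 ≈ -0.712

-0.712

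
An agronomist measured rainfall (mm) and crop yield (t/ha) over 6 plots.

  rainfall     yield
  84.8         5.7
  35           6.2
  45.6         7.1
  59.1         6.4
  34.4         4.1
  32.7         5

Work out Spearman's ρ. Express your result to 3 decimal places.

0.543

Rank rainfall: 6, 3, 4, 5, 2, 1
Rank yield: 3, 4, 6, 5, 1, 2
d = rank(rainfall) − rank(yield): 3, -1, -2, 0, 1, -1; Σd² = 16
ρ = 1 − 6Σd² / [n(n²−1)] = 1 − 6×16 / (6×35) = 1 − 96/210 ≈ 0.543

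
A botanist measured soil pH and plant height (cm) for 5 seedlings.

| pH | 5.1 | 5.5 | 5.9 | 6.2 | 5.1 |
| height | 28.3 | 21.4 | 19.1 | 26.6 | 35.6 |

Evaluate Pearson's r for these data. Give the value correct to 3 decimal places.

-0.569

n = 5, Σx = 27.8, Σy = 131, Σx² = 155.52, Σy² = 3598.58, Σxy = 721.2
nΣxy − ΣxΣy = 3606 − 3641.8 = -35.8
nΣx² − (Σx)² = 777.6 − 772.84 = 4.76; nΣy² − (Σy)² = 17992.9 − 17161 = 831.9
r = -35.8 / √(4.76 × 831.9) = -35.8 / 62.9273 ≈ -0.569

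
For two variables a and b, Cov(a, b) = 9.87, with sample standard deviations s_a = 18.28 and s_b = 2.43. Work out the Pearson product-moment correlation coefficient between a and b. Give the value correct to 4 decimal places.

r = Cov(a,b) / (s_a · s_b) = 9.87 / (18.28 × 2.43)
  = 9.87 / 44.4204 ≈ 0.2222

0.2222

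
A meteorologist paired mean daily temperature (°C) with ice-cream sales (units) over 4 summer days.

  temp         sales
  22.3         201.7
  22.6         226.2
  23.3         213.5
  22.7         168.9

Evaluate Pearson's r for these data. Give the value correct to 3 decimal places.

0.147

n = 4, Σx = 90.9, Σy = 810.3, Σx² = 2066.23, Σy² = 165958.79, Σxy = 18418.61
nΣxy − ΣxΣy = 73674.44 − 73656.27 = 18.17
nΣx² − (Σx)² = 8264.92 − 8262.81 = 2.11; nΣy² − (Σy)² = 663835.16 − 656586.09 = 7249.07
r = 18.17 / √(2.11 × 7249.07) = 18.17 / 123.6751 ≈ 0.147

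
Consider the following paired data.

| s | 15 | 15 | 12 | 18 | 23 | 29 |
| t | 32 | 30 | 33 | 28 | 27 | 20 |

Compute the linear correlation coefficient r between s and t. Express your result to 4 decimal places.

n = 6, Σs = 112, Σt = 170, Σs² = 2288, Σt² = 4926, Σst = 3031
nΣst − ΣsΣt = 18186 − 19040 = -854
nΣs² − (Σs)² = 13728 − 12544 = 1184; nΣt² − (Σt)² = 29556 − 28900 = 656
r = -854 / √(1184 × 656) = -854 / 881.3081 ≈ -0.9690

-0.9690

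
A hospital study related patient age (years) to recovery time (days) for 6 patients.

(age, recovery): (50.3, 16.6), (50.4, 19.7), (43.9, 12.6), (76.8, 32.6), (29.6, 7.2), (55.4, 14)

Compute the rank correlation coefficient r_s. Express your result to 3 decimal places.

Rank age: 3, 4, 2, 6, 1, 5
Rank recovery: 4, 5, 2, 6, 1, 3
d = rank(age) − rank(recovery): -1, -1, 0, 0, 0, 2; Σd² = 6
ρ = 1 − 6Σd² / [n(n²−1)] = 1 − 6×6 / (6×35) = 1 − 36/210 ≈ 0.829

0.829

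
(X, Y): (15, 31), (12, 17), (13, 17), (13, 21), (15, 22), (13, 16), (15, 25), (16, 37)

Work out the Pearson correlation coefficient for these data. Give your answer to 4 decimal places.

n = 8, ΣX = 112, ΣY = 186, ΣX² = 1582, ΣY² = 4714, ΣXY = 2668
nΣXY − ΣXΣY = 21344 − 20832 = 512
nΣX² − (ΣX)² = 12656 − 12544 = 112; nΣY² − (ΣY)² = 37712 − 34596 = 3116
r = 512 / √(112 × 3116) = 512 / 590.7554 ≈ 0.8667

0.8667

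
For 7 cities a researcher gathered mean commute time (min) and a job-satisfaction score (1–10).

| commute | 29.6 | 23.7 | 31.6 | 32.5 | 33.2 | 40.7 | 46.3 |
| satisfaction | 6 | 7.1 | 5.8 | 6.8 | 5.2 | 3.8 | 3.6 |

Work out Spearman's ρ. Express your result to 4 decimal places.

-0.8929

Rank commute: 2, 1, 3, 4, 5, 6, 7
Rank satisfaction: 5, 7, 4, 6, 3, 2, 1
d = rank(commute) − rank(satisfaction): -3, -6, -1, -2, 2, 4, 6; Σd² = 106
ρ = 1 − 6Σd² / [n(n²−1)] = 1 − 6×106 / (7×48) = 1 − 636/336 ≈ -0.8929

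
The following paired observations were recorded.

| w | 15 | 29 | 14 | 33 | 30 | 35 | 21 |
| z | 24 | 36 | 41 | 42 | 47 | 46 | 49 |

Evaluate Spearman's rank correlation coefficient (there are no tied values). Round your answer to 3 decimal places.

Rank w: 2, 4, 1, 6, 5, 7, 3
Rank z: 1, 2, 3, 4, 6, 5, 7
d = rank(w) − rank(z): 1, 2, -2, 2, -1, 2, -4; Σd² = 34
ρ = 1 − 6Σd² / [n(n²−1)] = 1 − 6×34 / (7×48) = 1 − 204/336 ≈ 0.393

0.393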